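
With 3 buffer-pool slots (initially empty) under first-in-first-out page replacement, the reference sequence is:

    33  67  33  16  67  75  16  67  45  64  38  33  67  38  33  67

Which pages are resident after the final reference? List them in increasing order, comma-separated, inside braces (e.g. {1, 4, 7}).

{33, 38, 67}

33 → miss, frames (33)
67 → miss, frames (33 67)
33 → hit
16 → miss, frames (33 67 16)
67 → hit
75 → miss, evict 33, frames (67 16 75)
16 → hit
67 → hit
45 → miss, evict 67, frames (16 75 45)
64 → miss, evict 16, frames (75 45 64)
38 → miss, evict 75, frames (45 64 38)
33 → miss, evict 45, frames (64 38 33)
67 → miss, evict 64, frames (38 33 67)
38 → hit
33 → hit
67 → hit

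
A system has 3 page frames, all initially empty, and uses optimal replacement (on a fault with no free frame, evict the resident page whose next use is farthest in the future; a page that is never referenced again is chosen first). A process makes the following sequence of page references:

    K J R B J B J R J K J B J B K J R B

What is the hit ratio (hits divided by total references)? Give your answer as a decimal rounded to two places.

0.67

K -> miss, frames {K}
J -> miss, frames {K,J}
R -> miss, frames {K,J,R}
B -> miss, evict K, frames {J,R,B}
J -> hit
B -> hit
J -> hit
R -> hit
J -> hit
K -> miss, evict R, frames {J,B,K}
J -> hit
B -> hit
J -> hit
B -> hit
K -> hit
J -> hit
R -> miss, evict K, frames {J,B,R}
B -> hit
Hits: 12 of 18 references → 12/18 = 0.6667.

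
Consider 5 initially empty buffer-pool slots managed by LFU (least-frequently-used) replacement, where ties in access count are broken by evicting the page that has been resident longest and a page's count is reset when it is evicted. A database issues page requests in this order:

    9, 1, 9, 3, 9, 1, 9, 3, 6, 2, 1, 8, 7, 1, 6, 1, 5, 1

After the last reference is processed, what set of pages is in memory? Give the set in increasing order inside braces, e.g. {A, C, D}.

9 → miss, frames {9}
1 → miss, frames {9,1}
9 → hit
3 → miss, frames {9,1,3}
9 → hit
1 → hit
9 → hit
3 → hit
6 → miss, frames {9,1,3,6}
2 → miss, frames {9,1,3,6,2}
1 → hit
8 → miss, evict 6, frames {9,1,3,2,8}
7 → miss, evict 2, frames {9,1,3,8,7}
1 → hit
6 → miss, evict 8, frames {9,1,3,7,6}
1 → hit
5 → miss, evict 7, frames {9,1,3,6,5}
1 → hit

{1, 3, 5, 6, 9}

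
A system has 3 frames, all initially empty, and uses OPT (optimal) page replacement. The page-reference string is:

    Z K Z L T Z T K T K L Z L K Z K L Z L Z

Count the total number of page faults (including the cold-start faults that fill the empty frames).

5

Z → miss, frames [Z]
K → miss, frames [Z, K]
Z → hit
L → miss, frames [Z, K, L]
T → miss, evict L, frames [Z, K, T]
Z → hit
T → hit
K → hit
T → hit
K → hit
L → miss, evict T, frames [Z, K, L]
Z → hit
L → hit
K → hit
Z → hit
K → hit
L → hit
Z → hit
L → hit
Z → hit
Page faults: 5.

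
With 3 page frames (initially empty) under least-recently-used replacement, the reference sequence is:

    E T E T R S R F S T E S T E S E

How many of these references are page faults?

7

E: miss, frames [E]
T: miss, frames [E, T]
E: hit
T: hit
R: miss, frames [E, T, R]
S: miss, evict E, frames [T, R, S]
R: hit
F: miss, evict T, frames [S, R, F]
S: hit
T: miss, evict R, frames [F, S, T]
E: miss, evict F, frames [S, T, E]
S: hit
T: hit
E: hit
S: hit
E: hit
Page faults: 7.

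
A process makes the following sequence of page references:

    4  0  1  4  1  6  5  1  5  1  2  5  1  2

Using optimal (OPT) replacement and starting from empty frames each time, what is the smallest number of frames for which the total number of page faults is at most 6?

3

f=1: 14 faults
f=2: 7 faults
f=3: 6 faults
f=4: 6 faults
f=5: 6 faults
f=6: 6 faults
Smallest f with faults ≤ 6 is 3.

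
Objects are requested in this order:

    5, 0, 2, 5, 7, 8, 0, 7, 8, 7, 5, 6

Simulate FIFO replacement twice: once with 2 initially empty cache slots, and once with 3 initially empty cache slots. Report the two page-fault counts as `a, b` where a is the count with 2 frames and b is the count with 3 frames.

2 frames: F F F F F F F F F . F F → 11 faults.
3 frames: F F F . F F F . . . F F → 8 faults.
8 < 11: adding a frame reduced faults, as is typical.

11, 8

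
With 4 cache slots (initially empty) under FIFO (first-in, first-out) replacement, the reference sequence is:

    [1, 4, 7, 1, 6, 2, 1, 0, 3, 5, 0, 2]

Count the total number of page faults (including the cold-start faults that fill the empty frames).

1: miss, frames (1)
4: miss, frames (1 4)
7: miss, frames (1 4 7)
1: hit
6: miss, frames (1 4 7 6)
2: miss, evict 1, frames (4 7 6 2)
1: miss, evict 4, frames (7 6 2 1)
0: miss, evict 7, frames (6 2 1 0)
3: miss, evict 6, frames (2 1 0 3)
5: miss, evict 2, frames (1 0 3 5)
0: hit
2: miss, evict 1, frames (0 3 5 2)
Page faults: 10.

10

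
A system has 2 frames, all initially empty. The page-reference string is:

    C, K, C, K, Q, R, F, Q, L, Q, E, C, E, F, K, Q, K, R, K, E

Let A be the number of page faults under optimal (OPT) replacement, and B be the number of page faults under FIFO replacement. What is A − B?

Under OPT: F F . . F F F . F . F F . F F F . F . F → 13 faults.
Under FIFO: F F . . F F F F F . F F . F F F . F F F → 15 faults.
A − B = 13 − 15 = -2.

-2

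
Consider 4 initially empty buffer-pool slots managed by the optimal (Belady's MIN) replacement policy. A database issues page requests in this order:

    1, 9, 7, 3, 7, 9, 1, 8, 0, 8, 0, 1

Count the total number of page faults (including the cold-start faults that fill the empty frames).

1 -> miss, frames (1)
9 -> miss, frames (1 9)
7 -> miss, frames (1 9 7)
3 -> miss, frames (1 9 7 3)
7 -> hit
9 -> hit
1 -> hit
8 -> miss, evict 3, frames (1 9 7 8)
0 -> miss, evict 7, frames (1 9 8 0)
8 -> hit
0 -> hit
1 -> hit
Page faults: 6.

6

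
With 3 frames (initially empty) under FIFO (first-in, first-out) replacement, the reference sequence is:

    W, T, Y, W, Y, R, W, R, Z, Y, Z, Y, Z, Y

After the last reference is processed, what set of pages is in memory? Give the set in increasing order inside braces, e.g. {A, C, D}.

W -> miss, frames {W}
T -> miss, frames {W,T}
Y -> miss, frames {W,T,Y}
W -> hit
Y -> hit
R -> miss, evict W, frames {T,Y,R}
W -> miss, evict T, frames {Y,R,W}
R -> hit
Z -> miss, evict Y, frames {R,W,Z}
Y -> miss, evict R, frames {W,Z,Y}
Z -> hit
Y -> hit
Z -> hit
Y -> hit

{W, Y, Z}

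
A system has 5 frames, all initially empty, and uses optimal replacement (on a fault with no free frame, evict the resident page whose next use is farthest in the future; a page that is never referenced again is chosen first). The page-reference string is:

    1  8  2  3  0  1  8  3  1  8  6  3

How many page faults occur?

1 -> miss, frames [1]
8 -> miss, frames [1, 8]
2 -> miss, frames [1, 8, 2]
3 -> miss, frames [1, 8, 2, 3]
0 -> miss, frames [1, 8, 2, 3, 0]
1 -> hit
8 -> hit
3 -> hit
1 -> hit
8 -> hit
6 -> miss, evict 0, frames [1, 8, 2, 3, 6]
3 -> hit
Page faults: 6.

6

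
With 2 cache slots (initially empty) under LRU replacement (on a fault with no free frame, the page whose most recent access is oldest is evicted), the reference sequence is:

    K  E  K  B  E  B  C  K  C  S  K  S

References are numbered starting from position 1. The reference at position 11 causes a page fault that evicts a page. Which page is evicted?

pos 1: K -> fault, frames {K}
pos 2: E -> fault, frames {K,E}
pos 3: K -> hit
pos 4: B -> fault, evict E, frames {K,B}
pos 5: E -> fault, evict K, frames {B,E}
pos 6: B -> hit
pos 7: C -> fault, evict E, frames {B,C}
pos 8: K -> fault, evict B, frames {C,K}
pos 9: C -> hit
pos 10: S -> fault, evict K, frames {C,S}
pos 11: K -> fault, evict C, frames {S,K}
At position 11, page C is evicted.

C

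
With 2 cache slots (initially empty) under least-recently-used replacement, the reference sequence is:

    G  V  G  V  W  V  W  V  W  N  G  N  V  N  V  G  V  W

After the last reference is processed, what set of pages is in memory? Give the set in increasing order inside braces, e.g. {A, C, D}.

G -> fault, frames (G)
V -> fault, frames (G V)
G -> hit
V -> hit
W -> fault, evict G, frames (V W)
V -> hit
W -> hit
V -> hit
W -> hit
N -> fault, evict V, frames (W N)
G -> fault, evict W, frames (N G)
N -> hit
V -> fault, evict G, frames (N V)
N -> hit
V -> hit
G -> fault, evict N, frames (V G)
V -> hit
W -> fault, evict G, frames (V W)

{V, W}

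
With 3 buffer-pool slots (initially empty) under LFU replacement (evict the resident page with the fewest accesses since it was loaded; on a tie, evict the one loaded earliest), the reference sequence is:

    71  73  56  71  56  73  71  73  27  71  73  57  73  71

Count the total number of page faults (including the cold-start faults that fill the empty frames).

71 → fault, frames {71}
73 → fault, frames {71,73}
56 → fault, frames {71,73,56}
71 → hit
56 → hit
73 → hit
71 → hit
73 → hit
27 → fault, evict 56, frames {71,73,27}
71 → hit
73 → hit
57 → fault, evict 27, frames {71,73,57}
73 → hit
71 → hit
Page faults: 5.

5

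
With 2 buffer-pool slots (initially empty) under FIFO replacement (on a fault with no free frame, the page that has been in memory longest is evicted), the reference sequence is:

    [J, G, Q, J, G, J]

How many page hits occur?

J: fault, frames (J)
G: fault, frames (J G)
Q: fault, evict J, frames (G Q)
J: fault, evict G, frames (Q J)
G: fault, evict Q, frames (J G)
J: hit
Hits: 1.

1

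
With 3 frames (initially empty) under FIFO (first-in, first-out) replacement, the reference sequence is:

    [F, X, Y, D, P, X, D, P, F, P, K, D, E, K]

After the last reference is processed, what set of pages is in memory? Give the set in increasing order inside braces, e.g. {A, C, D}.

F → miss, frames (F)
X → miss, frames (F X)
Y → miss, frames (F X Y)
D → miss, evict F, frames (X Y D)
P → miss, evict X, frames (Y D P)
X → miss, evict Y, frames (D P X)
D → hit
P → hit
F → miss, evict D, frames (P X F)
P → hit
K → miss, evict P, frames (X F K)
D → miss, evict X, frames (F K D)
E → miss, evict F, frames (K D E)
K → hit

{D, E, K}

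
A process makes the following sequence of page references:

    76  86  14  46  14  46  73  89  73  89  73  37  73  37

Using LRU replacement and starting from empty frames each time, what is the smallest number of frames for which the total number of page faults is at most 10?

2

f=1: 14 faults
f=2: 7 faults
f=3: 7 faults
f=4: 7 faults
f=5: 7 faults
f=6: 7 faults
f=7: 7 faults
Smallest f with faults ≤ 10 is 2.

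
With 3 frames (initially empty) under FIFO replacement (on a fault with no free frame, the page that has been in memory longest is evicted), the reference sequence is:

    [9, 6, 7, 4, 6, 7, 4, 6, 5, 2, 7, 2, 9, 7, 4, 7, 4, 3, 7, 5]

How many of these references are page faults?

12

9: miss, frames [9]
6: miss, frames [9, 6]
7: miss, frames [9, 6, 7]
4: miss, evict 9, frames [6, 7, 4]
6: hit
7: hit
4: hit
6: hit
5: miss, evict 6, frames [7, 4, 5]
2: miss, evict 7, frames [4, 5, 2]
7: miss, evict 4, frames [5, 2, 7]
2: hit
9: miss, evict 5, frames [2, 7, 9]
7: hit
4: miss, evict 2, frames [7, 9, 4]
7: hit
4: hit
3: miss, evict 7, frames [9, 4, 3]
7: miss, evict 9, frames [4, 3, 7]
5: miss, evict 4, frames [3, 7, 5]
Page faults: 12.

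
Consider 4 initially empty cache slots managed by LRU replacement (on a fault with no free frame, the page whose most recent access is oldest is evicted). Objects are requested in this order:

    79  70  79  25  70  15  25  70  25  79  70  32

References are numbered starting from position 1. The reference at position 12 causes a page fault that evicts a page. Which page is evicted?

15

pos 1: 79: miss, frames (79)
pos 2: 70: miss, frames (79 70)
pos 3: 79: hit
pos 4: 25: miss, frames (70 79 25)
pos 5: 70: hit
pos 6: 15: miss, frames (79 25 70 15)
pos 7: 25: hit
pos 8: 70: hit
pos 9: 25: hit
pos 10: 79: hit
pos 11: 70: hit
pos 12: 32: miss, evict 15, frames (25 79 70 32)
At position 12, page 15 is evicted.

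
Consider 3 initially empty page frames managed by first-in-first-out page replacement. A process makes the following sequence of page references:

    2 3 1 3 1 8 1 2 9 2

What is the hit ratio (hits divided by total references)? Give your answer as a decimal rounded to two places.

2: miss, frames [2]
3: miss, frames [2, 3]
1: miss, frames [2, 3, 1]
3: hit
1: hit
8: miss, evict 2, frames [3, 1, 8]
1: hit
2: miss, evict 3, frames [1, 8, 2]
9: miss, evict 1, frames [8, 2, 9]
2: hit
Hits: 4 of 10 references → 4/10 = 0.4000.

0.40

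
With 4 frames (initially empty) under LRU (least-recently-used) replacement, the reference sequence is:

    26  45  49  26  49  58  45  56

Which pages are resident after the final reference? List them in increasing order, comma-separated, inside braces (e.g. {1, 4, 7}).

{45, 49, 56, 58}

26 → fault, frames [26]
45 → fault, frames [26, 45]
49 → fault, frames [26, 45, 49]
26 → hit
49 → hit
58 → fault, frames [45, 26, 49, 58]
45 → hit
56 → fault, evict 26, frames [49, 58, 45, 56]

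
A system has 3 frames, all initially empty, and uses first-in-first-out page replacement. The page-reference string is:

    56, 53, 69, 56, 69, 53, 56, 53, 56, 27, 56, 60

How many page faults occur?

6

56 → fault, frames {56}
53 → fault, frames {56,53}
69 → fault, frames {56,53,69}
56 → hit
69 → hit
53 → hit
56 → hit
53 → hit
56 → hit
27 → fault, evict 56, frames {53,69,27}
56 → fault, evict 53, frames {69,27,56}
60 → fault, evict 69, frames {27,56,60}
Page faults: 6.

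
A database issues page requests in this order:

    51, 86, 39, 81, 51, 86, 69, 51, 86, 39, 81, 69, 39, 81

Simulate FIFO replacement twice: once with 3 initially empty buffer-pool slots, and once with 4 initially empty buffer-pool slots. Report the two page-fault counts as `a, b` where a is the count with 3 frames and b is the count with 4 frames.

3 frames: F F F F F F F . . F F . . . → 9 faults.
4 frames: F F F F . . F F F F F F . . → 10 faults.
10 > 9: adding a frame increased faults — Belady's anomaly.

9, 10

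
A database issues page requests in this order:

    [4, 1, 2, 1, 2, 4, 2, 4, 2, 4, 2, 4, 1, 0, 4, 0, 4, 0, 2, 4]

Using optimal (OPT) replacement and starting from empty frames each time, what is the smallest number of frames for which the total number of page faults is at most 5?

f=1: 20 faults
f=2: 7 faults
f=3: 4 faults
f=4: 4 faults
Smallest f with faults ≤ 5 is 3.

3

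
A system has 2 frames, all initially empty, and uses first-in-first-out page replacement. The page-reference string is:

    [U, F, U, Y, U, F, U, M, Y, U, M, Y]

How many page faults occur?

10

U → miss, frames (U)
F → miss, frames (U F)
U → hit
Y → miss, evict U, frames (F Y)
U → miss, evict F, frames (Y U)
F → miss, evict Y, frames (U F)
U → hit
M → miss, evict U, frames (F M)
Y → miss, evict F, frames (M Y)
U → miss, evict M, frames (Y U)
M → miss, evict Y, frames (U M)
Y → miss, evict U, frames (M Y)
Page faults: 10.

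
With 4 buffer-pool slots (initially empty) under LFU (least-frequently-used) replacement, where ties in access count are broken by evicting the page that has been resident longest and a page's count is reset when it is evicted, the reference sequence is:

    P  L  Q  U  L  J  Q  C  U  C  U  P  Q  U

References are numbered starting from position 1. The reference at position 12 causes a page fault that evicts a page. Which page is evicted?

pos 1: P: fault, frames {P}
pos 2: L: fault, frames {P,L}
pos 3: Q: fault, frames {P,L,Q}
pos 4: U: fault, frames {P,L,Q,U}
pos 5: L: hit
pos 6: J: fault, evict P, frames {L,Q,U,J}
pos 7: Q: hit
pos 8: C: fault, evict U, frames {L,Q,J,C}
pos 9: U: fault, evict J, frames {L,Q,C,U}
pos 10: C: hit
pos 11: U: hit
pos 12: P: fault, evict L, frames {Q,C,U,P}
At position 12, page L is evicted.

L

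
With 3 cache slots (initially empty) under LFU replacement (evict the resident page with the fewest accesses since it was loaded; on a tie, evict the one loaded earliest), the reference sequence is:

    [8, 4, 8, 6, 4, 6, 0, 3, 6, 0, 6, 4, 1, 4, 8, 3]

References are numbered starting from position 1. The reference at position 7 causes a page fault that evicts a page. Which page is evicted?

pos 1: 8 → miss, frames {8}
pos 2: 4 → miss, frames {8,4}
pos 3: 8 → hit
pos 4: 6 → miss, frames {8,4,6}
pos 5: 4 → hit
pos 6: 6 → hit
pos 7: 0 → miss, evict 8, frames {4,6,0}
At position 7, page 8 is evicted.

8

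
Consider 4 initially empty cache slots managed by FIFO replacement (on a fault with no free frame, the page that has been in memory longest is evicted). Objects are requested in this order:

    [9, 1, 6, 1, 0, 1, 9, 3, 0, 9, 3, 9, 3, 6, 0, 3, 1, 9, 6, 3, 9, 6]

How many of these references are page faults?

9: fault, frames {9}
1: fault, frames {9,1}
6: fault, frames {9,1,6}
1: hit
0: fault, frames {9,1,6,0}
1: hit
9: hit
3: fault, evict 9, frames {1,6,0,3}
0: hit
9: fault, evict 1, frames {6,0,3,9}
3: hit
9: hit
3: hit
6: hit
0: hit
3: hit
1: fault, evict 6, frames {0,3,9,1}
9: hit
6: fault, evict 0, frames {3,9,1,6}
3: hit
9: hit
6: hit
Page faults: 8.

8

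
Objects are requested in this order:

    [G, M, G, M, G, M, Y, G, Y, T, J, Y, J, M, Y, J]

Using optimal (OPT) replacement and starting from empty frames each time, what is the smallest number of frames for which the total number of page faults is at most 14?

f=1: 16 faults
f=2: 7 faults
f=3: 5 faults
f=4: 5 faults
f=5: 5 faults
Smallest f with faults ≤ 14 is 2.

2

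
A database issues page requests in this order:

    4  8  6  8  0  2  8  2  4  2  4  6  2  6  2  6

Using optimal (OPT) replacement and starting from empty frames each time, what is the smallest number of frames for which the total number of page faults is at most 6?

3

f=1: 16 faults
f=2: 7 faults
f=3: 6 faults
f=4: 5 faults
f=5: 5 faults
Smallest f with faults ≤ 6 is 3.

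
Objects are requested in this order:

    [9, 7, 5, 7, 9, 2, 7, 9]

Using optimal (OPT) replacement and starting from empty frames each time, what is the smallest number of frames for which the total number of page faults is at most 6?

f=1: 8 faults
f=2: 6 faults
f=3: 4 faults
f=4: 4 faults
Smallest f with faults ≤ 6 is 2.

2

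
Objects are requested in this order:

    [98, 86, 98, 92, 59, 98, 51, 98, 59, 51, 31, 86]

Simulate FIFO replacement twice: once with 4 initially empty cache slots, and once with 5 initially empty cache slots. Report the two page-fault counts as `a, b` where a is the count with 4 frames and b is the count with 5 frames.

8, 6

4 frames: F F . F F . F F . . F F → 8 faults.
5 frames: F F . F F . F . . . F . → 6 faults.
6 < 8: adding a frame reduced faults, as is typical.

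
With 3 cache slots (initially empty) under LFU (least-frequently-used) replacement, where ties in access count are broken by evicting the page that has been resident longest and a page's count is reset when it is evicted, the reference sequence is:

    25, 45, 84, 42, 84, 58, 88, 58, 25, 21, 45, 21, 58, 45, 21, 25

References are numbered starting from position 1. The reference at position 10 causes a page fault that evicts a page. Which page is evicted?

pos 1: 25 → miss, frames {25}
pos 2: 45 → miss, frames {25,45}
pos 3: 84 → miss, frames {25,45,84}
pos 4: 42 → miss, evict 25, frames {45,84,42}
pos 5: 84 → hit
pos 6: 58 → miss, evict 45, frames {84,42,58}
pos 7: 88 → miss, evict 42, frames {84,58,88}
pos 8: 58 → hit
pos 9: 25 → miss, evict 88, frames {84,58,25}
pos 10: 21 → miss, evict 25, frames {84,58,21}
At position 10, page 25 is evicted.

25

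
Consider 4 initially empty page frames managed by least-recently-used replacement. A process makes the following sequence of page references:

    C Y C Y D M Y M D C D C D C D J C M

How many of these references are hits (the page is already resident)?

13

C -> miss, frames (C)
Y -> miss, frames (C Y)
C -> hit
Y -> hit
D -> miss, frames (C Y D)
M -> miss, frames (C Y D M)
Y -> hit
M -> hit
D -> hit
C -> hit
D -> hit
C -> hit
D -> hit
C -> hit
D -> hit
J -> miss, evict Y, frames (M C D J)
C -> hit
M -> hit
Hits: 13.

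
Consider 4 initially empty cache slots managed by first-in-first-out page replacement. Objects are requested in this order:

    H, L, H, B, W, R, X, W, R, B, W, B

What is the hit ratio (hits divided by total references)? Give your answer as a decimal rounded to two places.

H -> miss, frames (H)
L -> miss, frames (H L)
H -> hit
B -> miss, frames (H L B)
W -> miss, frames (H L B W)
R -> miss, evict H, frames (L B W R)
X -> miss, evict L, frames (B W R X)
W -> hit
R -> hit
B -> hit
W -> hit
B -> hit
Hits: 6 of 12 references → 6/12 = 0.5000.

0.50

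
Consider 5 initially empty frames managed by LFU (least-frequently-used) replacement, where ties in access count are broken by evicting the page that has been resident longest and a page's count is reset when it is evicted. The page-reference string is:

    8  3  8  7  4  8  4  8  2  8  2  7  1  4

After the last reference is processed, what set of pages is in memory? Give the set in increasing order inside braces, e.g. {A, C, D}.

8 -> fault, frames (8)
3 -> fault, frames (8 3)
8 -> hit
7 -> fault, frames (8 3 7)
4 -> fault, frames (8 3 7 4)
8 -> hit
4 -> hit
8 -> hit
2 -> fault, frames (8 3 7 4 2)
8 -> hit
2 -> hit
7 -> hit
1 -> fault, evict 3, frames (8 7 4 2 1)
4 -> hit

{1, 2, 4, 7, 8}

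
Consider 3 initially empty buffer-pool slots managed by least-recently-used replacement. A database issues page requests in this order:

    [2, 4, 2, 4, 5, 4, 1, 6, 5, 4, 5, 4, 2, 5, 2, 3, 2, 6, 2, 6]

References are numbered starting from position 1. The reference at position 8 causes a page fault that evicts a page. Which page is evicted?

5

pos 1: 2 → miss, frames {2}
pos 2: 4 → miss, frames {2,4}
pos 3: 2 → hit
pos 4: 4 → hit
pos 5: 5 → miss, frames {2,4,5}
pos 6: 4 → hit
pos 7: 1 → miss, evict 2, frames {5,4,1}
pos 8: 6 → miss, evict 5, frames {4,1,6}
At position 8, page 5 is evicted.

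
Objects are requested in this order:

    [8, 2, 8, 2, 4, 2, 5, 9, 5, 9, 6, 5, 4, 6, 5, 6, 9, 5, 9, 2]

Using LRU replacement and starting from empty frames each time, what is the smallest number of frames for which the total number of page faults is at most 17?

2

f=1: 20 faults
f=2: 13 faults
f=3: 9 faults
f=4: 8 faults
f=5: 6 faults
f=6: 6 faults
Smallest f with faults ≤ 17 is 2.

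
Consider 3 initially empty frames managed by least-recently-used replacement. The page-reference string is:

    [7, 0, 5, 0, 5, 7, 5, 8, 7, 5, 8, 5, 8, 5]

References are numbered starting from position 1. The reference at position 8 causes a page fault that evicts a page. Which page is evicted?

0

pos 1: 7 -> fault, frames {7}
pos 2: 0 -> fault, frames {7,0}
pos 3: 5 -> fault, frames {7,0,5}
pos 4: 0 -> hit
pos 5: 5 -> hit
pos 6: 7 -> hit
pos 7: 5 -> hit
pos 8: 8 -> fault, evict 0, frames {7,5,8}
At position 8, page 0 is evicted.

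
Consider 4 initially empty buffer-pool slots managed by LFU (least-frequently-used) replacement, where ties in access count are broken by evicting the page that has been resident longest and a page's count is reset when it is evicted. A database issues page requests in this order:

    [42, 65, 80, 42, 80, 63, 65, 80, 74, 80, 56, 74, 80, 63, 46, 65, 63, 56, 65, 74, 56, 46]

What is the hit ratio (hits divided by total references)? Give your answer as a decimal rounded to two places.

0.36

42 → miss, frames (42)
65 → miss, frames (42 65)
80 → miss, frames (42 65 80)
42 → hit
80 → hit
63 → miss, frames (42 65 80 63)
65 → hit
80 → hit
74 → miss, evict 63, frames (42 65 80 74)
80 → hit
56 → miss, evict 74, frames (42 65 80 56)
74 → miss, evict 56, frames (42 65 80 74)
80 → hit
63 → miss, evict 74, frames (42 65 80 63)
46 → miss, evict 63, frames (42 65 80 46)
65 → hit
63 → miss, evict 46, frames (42 65 80 63)
56 → miss, evict 63, frames (42 65 80 56)
65 → hit
74 → miss, evict 56, frames (42 65 80 74)
56 → miss, evict 74, frames (42 65 80 56)
46 → miss, evict 56, frames (42 65 80 46)
Hits: 8 of 22 references → 8/22 = 0.3636.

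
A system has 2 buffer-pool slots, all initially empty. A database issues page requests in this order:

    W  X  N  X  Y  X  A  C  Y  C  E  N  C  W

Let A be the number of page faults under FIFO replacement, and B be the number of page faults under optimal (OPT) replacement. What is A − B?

3

Under FIFO: F F F . F F F F F . F F F F → 12 faults.
Under OPT: F F F . F . F F . . F F . F → 9 faults.
A − B = 12 − 9 = 3.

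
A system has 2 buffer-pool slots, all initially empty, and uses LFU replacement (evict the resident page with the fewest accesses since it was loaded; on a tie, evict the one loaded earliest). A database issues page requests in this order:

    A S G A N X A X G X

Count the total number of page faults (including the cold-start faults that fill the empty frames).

8

A: fault, frames {A}
S: fault, frames {A,S}
G: fault, evict A, frames {S,G}
A: fault, evict S, frames {G,A}
N: fault, evict G, frames {A,N}
X: fault, evict A, frames {N,X}
A: fault, evict N, frames {X,A}
X: hit
G: fault, evict A, frames {X,G}
X: hit
Page faults: 8.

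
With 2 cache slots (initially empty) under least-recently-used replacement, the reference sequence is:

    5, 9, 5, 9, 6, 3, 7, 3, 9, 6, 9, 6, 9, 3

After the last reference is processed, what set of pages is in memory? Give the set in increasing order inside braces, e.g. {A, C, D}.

5 -> fault, frames (5)
9 -> fault, frames (5 9)
5 -> hit
9 -> hit
6 -> fault, evict 5, frames (9 6)
3 -> fault, evict 9, frames (6 3)
7 -> fault, evict 6, frames (3 7)
3 -> hit
9 -> fault, evict 7, frames (3 9)
6 -> fault, evict 3, frames (9 6)
9 -> hit
6 -> hit
9 -> hit
3 -> fault, evict 6, frames (9 3)

{3, 9}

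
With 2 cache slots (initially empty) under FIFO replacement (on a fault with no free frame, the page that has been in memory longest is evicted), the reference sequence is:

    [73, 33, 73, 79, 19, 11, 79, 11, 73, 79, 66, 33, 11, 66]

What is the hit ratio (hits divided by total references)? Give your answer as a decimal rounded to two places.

73: miss, frames {73}
33: miss, frames {73,33}
73: hit
79: miss, evict 73, frames {33,79}
19: miss, evict 33, frames {79,19}
11: miss, evict 79, frames {19,11}
79: miss, evict 19, frames {11,79}
11: hit
73: miss, evict 11, frames {79,73}
79: hit
66: miss, evict 79, frames {73,66}
33: miss, evict 73, frames {66,33}
11: miss, evict 66, frames {33,11}
66: miss, evict 33, frames {11,66}
Hits: 3 of 14 references → 3/14 = 0.2143.

0.21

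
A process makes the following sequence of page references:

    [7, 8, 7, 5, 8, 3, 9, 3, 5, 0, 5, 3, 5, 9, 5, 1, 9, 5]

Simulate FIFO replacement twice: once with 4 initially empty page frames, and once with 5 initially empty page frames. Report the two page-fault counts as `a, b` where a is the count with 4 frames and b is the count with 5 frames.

8, 7

4 frames: F F . F . F F . . F . . . . . F . F → 8 faults.
5 frames: F F . F . F F . . F . . . . . F . . → 7 faults.
7 < 8: adding a frame reduced faults, as is typical.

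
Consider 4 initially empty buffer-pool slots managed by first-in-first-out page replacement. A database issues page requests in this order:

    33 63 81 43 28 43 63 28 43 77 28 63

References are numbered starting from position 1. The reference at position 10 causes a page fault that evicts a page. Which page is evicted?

pos 1: 33 → fault, frames [33]
pos 2: 63 → fault, frames [33, 63]
pos 3: 81 → fault, frames [33, 63, 81]
pos 4: 43 → fault, frames [33, 63, 81, 43]
pos 5: 28 → fault, evict 33, frames [63, 81, 43, 28]
pos 6: 43 → hit
pos 7: 63 → hit
pos 8: 28 → hit
pos 9: 43 → hit
pos 10: 77 → fault, evict 63, frames [81, 43, 28, 77]
At position 10, page 63 is evicted.

63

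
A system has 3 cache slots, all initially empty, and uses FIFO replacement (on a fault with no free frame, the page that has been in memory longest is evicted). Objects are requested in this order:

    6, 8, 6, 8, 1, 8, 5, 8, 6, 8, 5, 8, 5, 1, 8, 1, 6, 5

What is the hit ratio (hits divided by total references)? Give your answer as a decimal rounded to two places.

0.56

6 -> fault, frames (6)
8 -> fault, frames (6 8)
6 -> hit
8 -> hit
1 -> fault, frames (6 8 1)
8 -> hit
5 -> fault, evict 6, frames (8 1 5)
8 -> hit
6 -> fault, evict 8, frames (1 5 6)
8 -> fault, evict 1, frames (5 6 8)
5 -> hit
8 -> hit
5 -> hit
1 -> fault, evict 5, frames (6 8 1)
8 -> hit
1 -> hit
6 -> hit
5 -> fault, evict 6, frames (8 1 5)
Hits: 10 of 18 references → 10/18 = 0.5556.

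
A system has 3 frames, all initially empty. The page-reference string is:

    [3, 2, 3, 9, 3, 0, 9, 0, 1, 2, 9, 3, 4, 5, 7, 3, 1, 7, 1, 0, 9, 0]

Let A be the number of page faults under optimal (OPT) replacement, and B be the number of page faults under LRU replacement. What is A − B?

Under OPT: F F . F . F . . F . . F F F F . . . . F F . → 11 faults.
Under LRU: F F . F . F . . F F F F F F F F F . . F F . → 15 faults.
A − B = 11 − 15 = -4.

-4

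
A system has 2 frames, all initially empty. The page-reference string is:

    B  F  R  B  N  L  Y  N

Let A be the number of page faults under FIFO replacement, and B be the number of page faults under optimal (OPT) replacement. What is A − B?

2

Under FIFO: F F F F F F F F → 8 faults.
Under OPT: F F F . F F F . → 6 faults.
A − B = 8 − 6 = 2.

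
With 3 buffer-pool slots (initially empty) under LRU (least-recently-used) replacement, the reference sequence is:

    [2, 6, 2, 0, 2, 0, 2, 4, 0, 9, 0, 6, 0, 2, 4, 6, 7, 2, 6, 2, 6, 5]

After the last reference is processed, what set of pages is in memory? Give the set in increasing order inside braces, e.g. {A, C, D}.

{2, 5, 6}

2: miss, frames (2)
6: miss, frames (2 6)
2: hit
0: miss, frames (6 2 0)
2: hit
0: hit
2: hit
4: miss, evict 6, frames (0 2 4)
0: hit
9: miss, evict 2, frames (4 0 9)
0: hit
6: miss, evict 4, frames (9 0 6)
0: hit
2: miss, evict 9, frames (6 0 2)
4: miss, evict 6, frames (0 2 4)
6: miss, evict 0, frames (2 4 6)
7: miss, evict 2, frames (4 6 7)
2: miss, evict 4, frames (6 7 2)
6: hit
2: hit
6: hit
5: miss, evict 7, frames (2 6 5)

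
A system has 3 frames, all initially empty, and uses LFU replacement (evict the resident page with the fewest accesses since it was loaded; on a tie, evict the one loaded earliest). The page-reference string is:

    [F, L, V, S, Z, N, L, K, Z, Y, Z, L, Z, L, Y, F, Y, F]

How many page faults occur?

F → miss, frames {F}
L → miss, frames {F,L}
V → miss, frames {F,L,V}
S → miss, evict F, frames {L,V,S}
Z → miss, evict L, frames {V,S,Z}
N → miss, evict V, frames {S,Z,N}
L → miss, evict S, frames {Z,N,L}
K → miss, evict Z, frames {N,L,K}
Z → miss, evict N, frames {L,K,Z}
Y → miss, evict L, frames {K,Z,Y}
Z → hit
L → miss, evict K, frames {Z,Y,L}
Z → hit
L → hit
Y → hit
F → miss, evict Y, frames {Z,L,F}
Y → miss, evict F, frames {Z,L,Y}
F → miss, evict Y, frames {Z,L,F}
Page faults: 14.

14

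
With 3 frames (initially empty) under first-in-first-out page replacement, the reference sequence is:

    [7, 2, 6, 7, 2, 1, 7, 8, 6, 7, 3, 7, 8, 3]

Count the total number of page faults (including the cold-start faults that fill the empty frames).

7 → fault, frames (7)
2 → fault, frames (7 2)
6 → fault, frames (7 2 6)
7 → hit
2 → hit
1 → fault, evict 7, frames (2 6 1)
7 → fault, evict 2, frames (6 1 7)
8 → fault, evict 6, frames (1 7 8)
6 → fault, evict 1, frames (7 8 6)
7 → hit
3 → fault, evict 7, frames (8 6 3)
7 → fault, evict 8, frames (6 3 7)
8 → fault, evict 6, frames (3 7 8)
3 → hit
Page faults: 10.

10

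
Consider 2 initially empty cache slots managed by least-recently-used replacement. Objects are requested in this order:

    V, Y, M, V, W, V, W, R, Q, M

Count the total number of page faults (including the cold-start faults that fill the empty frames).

8

V → fault, frames {V}
Y → fault, frames {V,Y}
M → fault, evict V, frames {Y,M}
V → fault, evict Y, frames {M,V}
W → fault, evict M, frames {V,W}
V → hit
W → hit
R → fault, evict V, frames {W,R}
Q → fault, evict W, frames {R,Q}
M → fault, evict R, frames {Q,M}
Page faults: 8.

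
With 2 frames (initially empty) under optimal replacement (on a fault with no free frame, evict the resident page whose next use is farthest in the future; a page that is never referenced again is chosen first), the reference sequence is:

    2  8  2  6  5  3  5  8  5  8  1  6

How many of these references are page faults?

2: miss, frames [2]
8: miss, frames [2, 8]
2: hit
6: miss, evict 2, frames [8, 6]
5: miss, evict 6, frames [8, 5]
3: miss, evict 8, frames [5, 3]
5: hit
8: miss, evict 3, frames [5, 8]
5: hit
8: hit
1: miss, evict 8, frames [5, 1]
6: miss, evict 1, frames [5, 6]
Page faults: 8.

8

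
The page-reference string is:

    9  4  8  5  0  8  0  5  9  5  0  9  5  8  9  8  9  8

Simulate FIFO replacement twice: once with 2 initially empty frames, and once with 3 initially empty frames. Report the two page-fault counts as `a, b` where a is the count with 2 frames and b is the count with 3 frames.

12, 7

2 frames: F F F F F F . F F . F . F F F . . . → 12 faults.
3 frames: F F F F F . . . F . . . . F . . . . → 7 faults.
7 < 12: adding a frame reduced faults, as is typical.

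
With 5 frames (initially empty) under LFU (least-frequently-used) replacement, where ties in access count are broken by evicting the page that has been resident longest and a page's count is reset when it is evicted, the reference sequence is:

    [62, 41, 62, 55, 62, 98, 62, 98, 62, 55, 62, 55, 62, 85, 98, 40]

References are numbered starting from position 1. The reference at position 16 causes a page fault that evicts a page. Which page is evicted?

41

pos 1: 62: miss, frames {62}
pos 2: 41: miss, frames {62,41}
pos 3: 62: hit
pos 4: 55: miss, frames {62,41,55}
pos 5: 62: hit
pos 6: 98: miss, frames {62,41,55,98}
pos 7: 62: hit
pos 8: 98: hit
pos 9: 62: hit
pos 10: 55: hit
pos 11: 62: hit
pos 12: 55: hit
pos 13: 62: hit
pos 14: 85: miss, frames {62,41,55,98,85}
pos 15: 98: hit
pos 16: 40: miss, evict 41, frames {62,55,98,85,40}
At position 16, page 41 is evicted.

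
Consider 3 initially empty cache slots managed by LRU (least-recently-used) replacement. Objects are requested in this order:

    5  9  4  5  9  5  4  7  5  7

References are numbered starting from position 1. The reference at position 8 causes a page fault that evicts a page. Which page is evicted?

pos 1: 5 -> miss, frames {5}
pos 2: 9 -> miss, frames {5,9}
pos 3: 4 -> miss, frames {5,9,4}
pos 4: 5 -> hit
pos 5: 9 -> hit
pos 6: 5 -> hit
pos 7: 4 -> hit
pos 8: 7 -> miss, evict 9, frames {5,4,7}
At position 8, page 9 is evicted.

9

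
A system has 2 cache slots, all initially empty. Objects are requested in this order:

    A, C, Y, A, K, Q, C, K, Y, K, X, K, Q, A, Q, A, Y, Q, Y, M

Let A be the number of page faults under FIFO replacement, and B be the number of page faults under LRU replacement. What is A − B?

Under FIFO: F F F F F F F F F . F F F F . . F F . F → 16 faults.
Under LRU: F F F F F F F F F . F . F F . . F F . F → 15 faults.
A − B = 16 − 15 = 1.

1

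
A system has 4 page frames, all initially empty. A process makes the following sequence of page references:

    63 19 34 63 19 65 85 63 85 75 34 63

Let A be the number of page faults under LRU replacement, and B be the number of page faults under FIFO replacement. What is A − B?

-1

Under LRU: F F F . . F F . . F F . → 7 faults.
Under FIFO: F F F . . F F F . F F . → 8 faults.
A − B = 7 − 8 = -1.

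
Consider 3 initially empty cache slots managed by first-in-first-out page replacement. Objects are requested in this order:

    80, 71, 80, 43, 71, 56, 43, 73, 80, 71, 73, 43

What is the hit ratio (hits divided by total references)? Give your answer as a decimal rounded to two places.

80 -> miss, frames {80}
71 -> miss, frames {80,71}
80 -> hit
43 -> miss, frames {80,71,43}
71 -> hit
56 -> miss, evict 80, frames {71,43,56}
43 -> hit
73 -> miss, evict 71, frames {43,56,73}
80 -> miss, evict 43, frames {56,73,80}
71 -> miss, evict 56, frames {73,80,71}
73 -> hit
43 -> miss, evict 73, frames {80,71,43}
Hits: 4 of 12 references → 4/12 = 0.3333.

0.33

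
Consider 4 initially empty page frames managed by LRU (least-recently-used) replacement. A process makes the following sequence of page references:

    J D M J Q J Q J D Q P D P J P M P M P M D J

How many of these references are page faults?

6

J -> fault, frames {J}
D -> fault, frames {J,D}
M -> fault, frames {J,D,M}
J -> hit
Q -> fault, frames {D,M,J,Q}
J -> hit
Q -> hit
J -> hit
D -> hit
Q -> hit
P -> fault, evict M, frames {J,D,Q,P}
D -> hit
P -> hit
J -> hit
P -> hit
M -> fault, evict Q, frames {D,J,P,M}
P -> hit
M -> hit
P -> hit
M -> hit
D -> hit
J -> hit
Page faults: 6.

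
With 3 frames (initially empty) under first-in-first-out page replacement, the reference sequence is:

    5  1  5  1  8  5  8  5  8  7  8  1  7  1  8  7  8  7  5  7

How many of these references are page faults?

5 -> fault, frames [5]
1 -> fault, frames [5, 1]
5 -> hit
1 -> hit
8 -> fault, frames [5, 1, 8]
5 -> hit
8 -> hit
5 -> hit
8 -> hit
7 -> fault, evict 5, frames [1, 8, 7]
8 -> hit
1 -> hit
7 -> hit
1 -> hit
8 -> hit
7 -> hit
8 -> hit
7 -> hit
5 -> fault, evict 1, frames [8, 7, 5]
7 -> hit
Page faults: 5.

5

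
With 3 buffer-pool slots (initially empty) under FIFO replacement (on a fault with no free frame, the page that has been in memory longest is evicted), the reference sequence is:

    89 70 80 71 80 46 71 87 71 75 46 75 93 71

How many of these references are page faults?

9

89: fault, frames {89}
70: fault, frames {89,70}
80: fault, frames {89,70,80}
71: fault, evict 89, frames {70,80,71}
80: hit
46: fault, evict 70, frames {80,71,46}
71: hit
87: fault, evict 80, frames {71,46,87}
71: hit
75: fault, evict 71, frames {46,87,75}
46: hit
75: hit
93: fault, evict 46, frames {87,75,93}
71: fault, evict 87, frames {75,93,71}
Page faults: 9.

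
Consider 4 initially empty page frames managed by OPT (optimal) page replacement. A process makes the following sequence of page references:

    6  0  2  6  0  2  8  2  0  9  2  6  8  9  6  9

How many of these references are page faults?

6 -> fault, frames (6)
0 -> fault, frames (6 0)
2 -> fault, frames (6 0 2)
6 -> hit
0 -> hit
2 -> hit
8 -> fault, frames (6 0 2 8)
2 -> hit
0 -> hit
9 -> fault, evict 0, frames (6 2 8 9)
2 -> hit
6 -> hit
8 -> hit
9 -> hit
6 -> hit
9 -> hit
Page faults: 5.

5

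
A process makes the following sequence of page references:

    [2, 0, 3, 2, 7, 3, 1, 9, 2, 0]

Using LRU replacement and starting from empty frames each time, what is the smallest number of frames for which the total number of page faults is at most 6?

f=1: 10 faults
f=2: 10 faults
f=3: 8 faults
f=4: 8 faults
f=5: 7 faults
f=6: 6 faults
Smallest f with faults ≤ 6 is 6.

6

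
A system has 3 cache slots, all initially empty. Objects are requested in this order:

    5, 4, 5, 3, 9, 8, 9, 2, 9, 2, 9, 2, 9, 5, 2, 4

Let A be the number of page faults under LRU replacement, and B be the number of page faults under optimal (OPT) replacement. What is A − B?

1

Under LRU: F F . F F F . F . . . . . F . F → 8 faults.
Under OPT: F F . F F F . F . . . . . . . F → 7 faults.
A − B = 8 − 7 = 1.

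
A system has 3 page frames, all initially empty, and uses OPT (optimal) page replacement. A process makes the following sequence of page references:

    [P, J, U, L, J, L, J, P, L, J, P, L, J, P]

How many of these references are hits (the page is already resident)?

P → miss, frames {P}
J → miss, frames {P,J}
U → miss, frames {P,J,U}
L → miss, evict U, frames {P,J,L}
J → hit
L → hit
J → hit
P → hit
L → hit
J → hit
P → hit
L → hit
J → hit
P → hit
Hits: 10.

10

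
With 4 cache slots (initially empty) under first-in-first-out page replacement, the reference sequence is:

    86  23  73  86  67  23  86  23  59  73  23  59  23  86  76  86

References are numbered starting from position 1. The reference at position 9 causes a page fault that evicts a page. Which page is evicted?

pos 1: 86 -> fault, frames [86]
pos 2: 23 -> fault, frames [86, 23]
pos 3: 73 -> fault, frames [86, 23, 73]
pos 4: 86 -> hit
pos 5: 67 -> fault, frames [86, 23, 73, 67]
pos 6: 23 -> hit
pos 7: 86 -> hit
pos 8: 23 -> hit
pos 9: 59 -> fault, evict 86, frames [23, 73, 67, 59]
At position 9, page 86 is evicted.

86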